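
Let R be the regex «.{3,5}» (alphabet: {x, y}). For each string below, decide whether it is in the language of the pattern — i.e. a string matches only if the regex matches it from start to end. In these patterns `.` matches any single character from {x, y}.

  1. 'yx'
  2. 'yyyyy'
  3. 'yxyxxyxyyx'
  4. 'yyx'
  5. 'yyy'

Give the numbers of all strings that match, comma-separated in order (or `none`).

2, 4, 5

1 → no match
2 → match
3 → no match
4 → match
5 → match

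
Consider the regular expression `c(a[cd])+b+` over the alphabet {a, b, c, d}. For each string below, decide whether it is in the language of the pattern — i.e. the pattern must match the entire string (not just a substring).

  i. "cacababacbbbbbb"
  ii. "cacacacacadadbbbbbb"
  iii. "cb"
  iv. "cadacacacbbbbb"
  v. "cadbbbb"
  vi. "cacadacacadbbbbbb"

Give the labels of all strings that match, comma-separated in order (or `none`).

ii, iv, v, vi

i → no match
ii → match
iii. "cb" → no match — must start with "ca"
iv → match
v. "cadbbbb" → match
vi → match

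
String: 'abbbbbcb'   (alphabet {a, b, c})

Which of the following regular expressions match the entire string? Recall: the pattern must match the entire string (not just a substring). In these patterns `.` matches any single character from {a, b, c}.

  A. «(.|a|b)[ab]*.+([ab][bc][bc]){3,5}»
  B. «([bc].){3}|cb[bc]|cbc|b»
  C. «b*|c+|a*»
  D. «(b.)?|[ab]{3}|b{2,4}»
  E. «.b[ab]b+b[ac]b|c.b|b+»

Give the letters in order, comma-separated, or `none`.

A → no match
B → no match
C → no match
D → no match
E → match

E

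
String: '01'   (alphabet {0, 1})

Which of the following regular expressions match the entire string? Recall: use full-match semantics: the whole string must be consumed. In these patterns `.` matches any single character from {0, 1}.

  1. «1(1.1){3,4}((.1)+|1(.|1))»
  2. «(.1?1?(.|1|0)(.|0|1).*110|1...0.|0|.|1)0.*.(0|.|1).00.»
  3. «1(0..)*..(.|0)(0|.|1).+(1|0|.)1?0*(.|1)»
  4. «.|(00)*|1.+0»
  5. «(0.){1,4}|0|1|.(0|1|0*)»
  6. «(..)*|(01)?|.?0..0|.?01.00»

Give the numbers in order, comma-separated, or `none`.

1 → no match — must start with '11'
2 → no match
3 → no match — must start with '1'
4 → no match
5 → match
6 → match

5, 6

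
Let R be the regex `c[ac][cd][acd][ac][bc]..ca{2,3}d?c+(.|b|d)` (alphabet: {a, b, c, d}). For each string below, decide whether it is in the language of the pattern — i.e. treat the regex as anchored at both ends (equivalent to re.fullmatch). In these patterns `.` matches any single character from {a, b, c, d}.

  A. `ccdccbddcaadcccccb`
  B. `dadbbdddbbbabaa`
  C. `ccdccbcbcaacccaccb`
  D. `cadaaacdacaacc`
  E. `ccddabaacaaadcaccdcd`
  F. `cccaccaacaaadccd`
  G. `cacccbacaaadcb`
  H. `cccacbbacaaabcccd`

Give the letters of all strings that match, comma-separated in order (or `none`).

A, F

A → match
B → no match — must start with `c`
C → no match
D → no match
E → no match
F → match
G → no match
H → no match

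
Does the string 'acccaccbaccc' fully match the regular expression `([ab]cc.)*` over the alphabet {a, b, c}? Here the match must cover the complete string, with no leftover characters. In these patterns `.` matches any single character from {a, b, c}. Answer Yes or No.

Yes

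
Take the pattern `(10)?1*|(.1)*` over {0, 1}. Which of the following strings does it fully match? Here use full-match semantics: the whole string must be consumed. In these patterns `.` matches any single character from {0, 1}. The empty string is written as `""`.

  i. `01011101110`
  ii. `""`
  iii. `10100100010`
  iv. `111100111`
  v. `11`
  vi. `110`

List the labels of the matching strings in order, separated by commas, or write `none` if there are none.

ii, v

i → no match
ii → match
iii → no match
iv → no match
v → match
vi → no match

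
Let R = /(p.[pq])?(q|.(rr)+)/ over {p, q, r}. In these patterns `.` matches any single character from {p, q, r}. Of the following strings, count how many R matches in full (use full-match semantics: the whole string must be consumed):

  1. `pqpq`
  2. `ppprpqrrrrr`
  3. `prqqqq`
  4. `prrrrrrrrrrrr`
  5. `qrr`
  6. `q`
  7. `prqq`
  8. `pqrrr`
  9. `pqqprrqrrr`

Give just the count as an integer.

1. `pqpq` → match
2. `ppprpqrrrrr` → no match
3. `prqqqq` → no match
4 → match
5. `qrr` → match
6. `q` → match
7. `prqq` → match
8. `pqrrr` → no match
9. `pqqprrqrrr` → no match
Total matched: 5

5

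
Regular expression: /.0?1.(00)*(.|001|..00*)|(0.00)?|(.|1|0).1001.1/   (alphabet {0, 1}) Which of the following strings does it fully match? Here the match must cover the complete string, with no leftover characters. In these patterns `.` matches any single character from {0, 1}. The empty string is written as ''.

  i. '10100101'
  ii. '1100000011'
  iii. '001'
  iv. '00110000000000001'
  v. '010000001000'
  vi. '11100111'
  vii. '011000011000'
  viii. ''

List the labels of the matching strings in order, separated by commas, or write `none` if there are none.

i, iv, v, vi, vii, viii

i. '10100101' → match
ii. '1100000011' → no match
iii. '001' → no match
iv → match
v. '010000001000' → match
vi. '11100111' → match
vii. '011000011000' → match
viii. '' → match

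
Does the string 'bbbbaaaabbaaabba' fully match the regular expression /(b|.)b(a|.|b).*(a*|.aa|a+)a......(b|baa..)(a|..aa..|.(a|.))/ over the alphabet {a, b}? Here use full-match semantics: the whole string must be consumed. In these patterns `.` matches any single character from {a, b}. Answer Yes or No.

Yes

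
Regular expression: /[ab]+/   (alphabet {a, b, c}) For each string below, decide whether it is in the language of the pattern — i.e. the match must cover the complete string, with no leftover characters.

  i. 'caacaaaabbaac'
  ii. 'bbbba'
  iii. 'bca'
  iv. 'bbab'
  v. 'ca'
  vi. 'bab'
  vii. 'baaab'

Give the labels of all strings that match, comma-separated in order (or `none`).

i → no match
ii → match
iii → no match
iv → match
v → no match
vi → match
vii → match

ii, iv, vi, vii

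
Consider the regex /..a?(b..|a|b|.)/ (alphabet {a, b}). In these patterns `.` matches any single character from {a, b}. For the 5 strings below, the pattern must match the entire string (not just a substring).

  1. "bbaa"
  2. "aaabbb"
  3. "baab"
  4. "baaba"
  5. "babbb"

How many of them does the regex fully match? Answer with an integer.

1. "bbaa" → match
2. "aaabbb" → match
3. "baab" → match
4. "baaba" → no match
5. "babbb" → match
Total matched: 4

4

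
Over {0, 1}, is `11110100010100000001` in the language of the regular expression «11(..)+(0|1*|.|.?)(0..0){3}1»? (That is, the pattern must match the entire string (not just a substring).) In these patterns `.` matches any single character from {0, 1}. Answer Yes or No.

No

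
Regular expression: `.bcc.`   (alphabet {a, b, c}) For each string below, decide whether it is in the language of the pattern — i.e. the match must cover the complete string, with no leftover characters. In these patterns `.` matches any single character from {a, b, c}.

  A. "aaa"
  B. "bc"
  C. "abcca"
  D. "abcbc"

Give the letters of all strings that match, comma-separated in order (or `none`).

A. "aaa" → no match
B. "bc" → no match
C. "abcca" → match
D. "abcbc" → no match

C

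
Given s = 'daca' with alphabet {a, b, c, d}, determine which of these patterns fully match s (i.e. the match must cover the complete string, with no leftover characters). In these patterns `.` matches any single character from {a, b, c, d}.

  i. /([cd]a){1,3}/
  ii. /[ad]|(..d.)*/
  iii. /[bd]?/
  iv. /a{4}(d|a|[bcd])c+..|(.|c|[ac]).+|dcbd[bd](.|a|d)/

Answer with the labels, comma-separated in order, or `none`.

i, iv

i → match
ii → no match
iii → no match
iv → match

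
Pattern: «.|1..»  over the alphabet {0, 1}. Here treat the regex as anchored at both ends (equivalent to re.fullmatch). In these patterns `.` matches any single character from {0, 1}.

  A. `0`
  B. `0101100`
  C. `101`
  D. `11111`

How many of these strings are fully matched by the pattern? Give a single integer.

A → match
B → no match
C → match
D → no match
Total matched: 2

2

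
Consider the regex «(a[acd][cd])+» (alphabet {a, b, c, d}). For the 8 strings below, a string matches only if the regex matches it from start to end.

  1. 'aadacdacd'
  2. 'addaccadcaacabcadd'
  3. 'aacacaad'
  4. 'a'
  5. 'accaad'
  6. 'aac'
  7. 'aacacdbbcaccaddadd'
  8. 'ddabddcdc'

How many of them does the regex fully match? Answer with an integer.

3

1 → match
2 → no match
3 → no match
4 → no match
5 → match
6 → match
7 → no match
8 → no match — must start with 'a'
Total matched: 3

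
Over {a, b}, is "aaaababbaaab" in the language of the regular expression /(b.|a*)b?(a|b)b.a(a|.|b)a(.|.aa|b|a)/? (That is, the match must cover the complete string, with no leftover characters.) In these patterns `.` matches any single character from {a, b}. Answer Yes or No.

Yes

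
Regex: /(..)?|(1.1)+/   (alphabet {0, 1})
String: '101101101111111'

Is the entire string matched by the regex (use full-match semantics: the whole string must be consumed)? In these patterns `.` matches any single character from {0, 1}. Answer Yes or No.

Yes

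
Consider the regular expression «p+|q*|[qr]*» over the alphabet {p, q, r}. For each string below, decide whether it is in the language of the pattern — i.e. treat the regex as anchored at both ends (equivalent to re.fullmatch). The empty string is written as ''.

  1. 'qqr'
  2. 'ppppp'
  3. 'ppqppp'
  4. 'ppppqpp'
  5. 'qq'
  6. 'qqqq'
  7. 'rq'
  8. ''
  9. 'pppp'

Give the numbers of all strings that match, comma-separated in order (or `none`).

1 → match
2 → match
3 → no match
4 → no match
5 → match
6 → match
7 → match
8 → match
9 → match

1, 2, 5, 6, 7, 8, 9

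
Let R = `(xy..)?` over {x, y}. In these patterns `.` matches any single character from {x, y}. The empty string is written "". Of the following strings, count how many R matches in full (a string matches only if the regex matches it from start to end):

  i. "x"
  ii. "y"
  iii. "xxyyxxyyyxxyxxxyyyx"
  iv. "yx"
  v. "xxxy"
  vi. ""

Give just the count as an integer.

1

i → no match
ii → no match
iii → no match
iv → no match
v → no match
vi → match
Total matched: 1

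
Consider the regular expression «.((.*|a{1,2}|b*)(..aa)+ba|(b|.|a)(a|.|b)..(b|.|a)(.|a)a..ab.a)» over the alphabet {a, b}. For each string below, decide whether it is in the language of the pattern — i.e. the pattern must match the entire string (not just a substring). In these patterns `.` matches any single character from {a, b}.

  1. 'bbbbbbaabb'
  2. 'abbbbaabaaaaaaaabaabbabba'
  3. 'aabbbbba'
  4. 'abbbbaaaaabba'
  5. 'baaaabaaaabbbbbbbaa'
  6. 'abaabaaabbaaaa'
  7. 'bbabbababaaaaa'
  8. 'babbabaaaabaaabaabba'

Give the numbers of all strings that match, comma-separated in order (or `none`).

1 → no match
2 → no match
3 → no match
4 → no match
5 → no match
6 → no match
7 → no match
8 → no match

none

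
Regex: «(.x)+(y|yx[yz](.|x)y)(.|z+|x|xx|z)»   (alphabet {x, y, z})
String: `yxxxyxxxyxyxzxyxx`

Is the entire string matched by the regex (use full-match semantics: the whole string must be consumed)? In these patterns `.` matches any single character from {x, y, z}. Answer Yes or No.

Yes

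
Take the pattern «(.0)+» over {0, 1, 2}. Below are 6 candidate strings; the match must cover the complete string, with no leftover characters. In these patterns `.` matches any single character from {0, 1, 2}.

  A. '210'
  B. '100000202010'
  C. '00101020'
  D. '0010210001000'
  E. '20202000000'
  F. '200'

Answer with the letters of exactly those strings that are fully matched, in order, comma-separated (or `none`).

A → no match
B → match
C → match
D → no match
E → no match
F → no match

B, C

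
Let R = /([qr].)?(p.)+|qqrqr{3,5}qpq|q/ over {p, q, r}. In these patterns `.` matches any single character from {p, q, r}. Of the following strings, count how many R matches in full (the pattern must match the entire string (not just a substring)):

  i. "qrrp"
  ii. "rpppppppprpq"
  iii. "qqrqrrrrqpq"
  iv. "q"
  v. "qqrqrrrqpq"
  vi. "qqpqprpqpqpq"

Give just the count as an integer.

5

i. "qrrp" → no match
ii. "rpppppppprpq" → match
iii. "qqrqrrrrqpq" → match
iv. "q" → match
v. "qqrqrrrqpq" → match
vi. "qqpqprpqpqpq" → match
Total matched: 5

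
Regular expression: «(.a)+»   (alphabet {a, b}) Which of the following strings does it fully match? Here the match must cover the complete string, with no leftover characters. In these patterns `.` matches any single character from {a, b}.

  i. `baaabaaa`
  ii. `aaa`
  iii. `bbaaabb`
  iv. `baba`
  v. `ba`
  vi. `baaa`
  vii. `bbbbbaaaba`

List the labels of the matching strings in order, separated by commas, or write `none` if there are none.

i, iv, v, vi

i → match
ii → no match
iii → no match — must end with `a`
iv → match
v → match
vi → match
vii → no match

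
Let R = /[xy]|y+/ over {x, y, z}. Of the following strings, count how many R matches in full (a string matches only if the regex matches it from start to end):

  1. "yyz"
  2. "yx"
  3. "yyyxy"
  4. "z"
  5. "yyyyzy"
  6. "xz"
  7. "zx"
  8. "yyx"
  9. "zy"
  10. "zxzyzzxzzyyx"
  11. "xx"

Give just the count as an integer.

0

1. "yyz" → no match
2. "yx" → no match
3. "yyyxy" → no match
4. "z" → no match
5. "yyyyzy" → no match
6. "xz" → no match
7. "zx" → no match
8. "yyx" → no match
9. "zy" → no match
10. "zxzyzzxzzyyx" → no match
11. "xx" → no match
Total matched: 0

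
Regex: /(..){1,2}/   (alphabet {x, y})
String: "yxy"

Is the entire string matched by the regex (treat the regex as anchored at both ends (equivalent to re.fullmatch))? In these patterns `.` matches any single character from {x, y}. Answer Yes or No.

No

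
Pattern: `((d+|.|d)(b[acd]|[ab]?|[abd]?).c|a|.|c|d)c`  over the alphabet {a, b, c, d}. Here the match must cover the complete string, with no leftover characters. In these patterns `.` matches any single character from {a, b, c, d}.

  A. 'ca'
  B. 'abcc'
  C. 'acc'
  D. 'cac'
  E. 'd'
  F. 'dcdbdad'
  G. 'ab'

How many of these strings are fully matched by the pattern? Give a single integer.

A → no match — must end with 'c'
B → match
C → no match
D → no match
E → no match — must end with 'c'
F → no match — must end with 'c'
G → no match — must end with 'c'
Total matched: 1

1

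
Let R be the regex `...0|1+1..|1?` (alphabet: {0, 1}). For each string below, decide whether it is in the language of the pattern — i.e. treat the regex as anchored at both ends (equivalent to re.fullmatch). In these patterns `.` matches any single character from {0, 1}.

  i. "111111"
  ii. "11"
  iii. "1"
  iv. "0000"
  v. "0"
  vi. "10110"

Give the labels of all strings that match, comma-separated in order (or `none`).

i → match
ii → no match
iii → match
iv → match
v → no match
vi → no match

i, iii, iv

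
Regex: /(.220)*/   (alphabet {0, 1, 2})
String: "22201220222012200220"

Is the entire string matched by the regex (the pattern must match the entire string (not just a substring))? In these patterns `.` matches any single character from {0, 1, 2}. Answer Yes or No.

Yes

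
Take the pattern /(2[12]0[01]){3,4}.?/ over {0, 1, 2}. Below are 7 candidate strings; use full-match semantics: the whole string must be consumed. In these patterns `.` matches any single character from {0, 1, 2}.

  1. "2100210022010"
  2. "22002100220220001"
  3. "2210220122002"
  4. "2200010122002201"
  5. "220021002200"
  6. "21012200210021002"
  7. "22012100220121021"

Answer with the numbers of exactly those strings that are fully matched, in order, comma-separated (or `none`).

1, 5, 6

1 → match
2 → no match
3 → no match
4 → no match
5 → match
6 → match
7 → no match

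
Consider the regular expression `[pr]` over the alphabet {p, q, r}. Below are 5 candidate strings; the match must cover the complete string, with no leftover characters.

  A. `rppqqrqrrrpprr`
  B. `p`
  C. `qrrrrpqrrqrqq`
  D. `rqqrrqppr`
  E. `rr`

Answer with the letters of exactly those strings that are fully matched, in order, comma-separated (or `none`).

A → no match
B → match
C → no match
D → no match
E → no match

B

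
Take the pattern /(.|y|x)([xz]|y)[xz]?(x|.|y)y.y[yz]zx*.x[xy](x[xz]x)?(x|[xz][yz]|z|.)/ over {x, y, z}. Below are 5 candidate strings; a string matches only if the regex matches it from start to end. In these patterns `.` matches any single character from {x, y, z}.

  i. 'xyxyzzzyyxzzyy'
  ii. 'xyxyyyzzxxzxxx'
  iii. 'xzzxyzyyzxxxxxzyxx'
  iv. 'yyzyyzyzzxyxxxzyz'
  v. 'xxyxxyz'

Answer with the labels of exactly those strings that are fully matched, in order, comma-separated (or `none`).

i → no match
ii → match
iii → no match
iv → no match
v → no match

ii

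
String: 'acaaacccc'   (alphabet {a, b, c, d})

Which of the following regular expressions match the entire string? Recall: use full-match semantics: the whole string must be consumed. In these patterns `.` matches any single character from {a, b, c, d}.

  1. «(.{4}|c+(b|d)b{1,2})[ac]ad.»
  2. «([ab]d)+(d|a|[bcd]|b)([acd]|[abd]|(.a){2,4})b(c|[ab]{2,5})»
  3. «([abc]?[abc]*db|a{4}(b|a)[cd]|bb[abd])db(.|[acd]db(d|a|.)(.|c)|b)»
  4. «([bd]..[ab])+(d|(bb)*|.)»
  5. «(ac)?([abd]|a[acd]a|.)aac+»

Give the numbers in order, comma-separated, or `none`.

5

1 → no match
2 → no match
3 → no match
4 → no match
5 → match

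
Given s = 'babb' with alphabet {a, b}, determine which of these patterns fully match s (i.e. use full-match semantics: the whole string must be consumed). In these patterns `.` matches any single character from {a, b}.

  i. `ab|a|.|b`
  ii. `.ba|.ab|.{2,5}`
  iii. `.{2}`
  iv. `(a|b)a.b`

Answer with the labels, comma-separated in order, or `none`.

ii, iv

i → no match
ii → match
iii → no match
iv → match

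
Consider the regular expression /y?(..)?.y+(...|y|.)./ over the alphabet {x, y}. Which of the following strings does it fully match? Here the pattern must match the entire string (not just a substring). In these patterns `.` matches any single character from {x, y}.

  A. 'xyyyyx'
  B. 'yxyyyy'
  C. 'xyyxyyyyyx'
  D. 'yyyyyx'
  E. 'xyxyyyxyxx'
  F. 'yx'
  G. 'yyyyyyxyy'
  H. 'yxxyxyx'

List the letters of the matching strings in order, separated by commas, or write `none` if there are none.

A. 'xyyyyx' → match
B. 'yxyyyy' → match
C. 'xyyxyyyyyx' → no match
D. 'yyyyyx' → match
E. 'xyxyyyxyxx' → match
F. 'yx' → no match
G. 'yyyyyyxyy' → match
H. 'yxxyxyx' → no match

A, B, D, E, G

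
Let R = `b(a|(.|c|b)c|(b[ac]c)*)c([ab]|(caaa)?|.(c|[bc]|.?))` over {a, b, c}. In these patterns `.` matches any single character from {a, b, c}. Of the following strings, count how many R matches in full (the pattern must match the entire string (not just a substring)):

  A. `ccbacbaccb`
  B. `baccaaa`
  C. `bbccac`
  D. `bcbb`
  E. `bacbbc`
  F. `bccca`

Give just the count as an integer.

A → no match — must start with `b`
B → match
C → match
D → match
E → no match
F → match
Total matched: 4

4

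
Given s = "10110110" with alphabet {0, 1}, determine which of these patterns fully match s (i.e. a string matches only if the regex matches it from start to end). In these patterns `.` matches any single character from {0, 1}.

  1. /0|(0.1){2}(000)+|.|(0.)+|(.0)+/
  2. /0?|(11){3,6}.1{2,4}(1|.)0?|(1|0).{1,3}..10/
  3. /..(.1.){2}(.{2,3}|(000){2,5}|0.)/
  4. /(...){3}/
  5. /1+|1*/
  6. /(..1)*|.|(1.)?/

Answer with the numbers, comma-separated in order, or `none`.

2

1 → no match
2 → match
3 → no match
4 → no match
5 → no match
6 → no match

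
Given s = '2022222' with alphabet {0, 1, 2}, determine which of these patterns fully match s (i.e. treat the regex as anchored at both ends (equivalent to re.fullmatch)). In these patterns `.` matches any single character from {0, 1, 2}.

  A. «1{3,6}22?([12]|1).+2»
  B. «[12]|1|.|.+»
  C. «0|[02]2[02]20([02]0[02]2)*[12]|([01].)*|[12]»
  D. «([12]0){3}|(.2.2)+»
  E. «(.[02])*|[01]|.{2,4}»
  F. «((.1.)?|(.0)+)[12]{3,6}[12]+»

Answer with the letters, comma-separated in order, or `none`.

B, F

A → no match — must start with '1'
B → match
C → no match
D → no match
E → no match
F → match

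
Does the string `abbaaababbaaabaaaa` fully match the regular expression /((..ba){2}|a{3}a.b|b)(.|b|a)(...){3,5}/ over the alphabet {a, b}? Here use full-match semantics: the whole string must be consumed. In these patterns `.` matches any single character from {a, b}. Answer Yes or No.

Yes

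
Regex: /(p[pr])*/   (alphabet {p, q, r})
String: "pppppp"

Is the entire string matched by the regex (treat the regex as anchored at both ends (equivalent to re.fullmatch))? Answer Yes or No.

Yes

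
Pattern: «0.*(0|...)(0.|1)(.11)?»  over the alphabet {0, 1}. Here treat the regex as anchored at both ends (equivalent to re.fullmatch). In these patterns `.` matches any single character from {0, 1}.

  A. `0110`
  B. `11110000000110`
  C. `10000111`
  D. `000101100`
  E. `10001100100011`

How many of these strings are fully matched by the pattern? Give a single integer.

A → no match
B → no match — must start with `0`
C → no match — must start with `0`
D → match
E → no match — must start with `0`
Total matched: 1

1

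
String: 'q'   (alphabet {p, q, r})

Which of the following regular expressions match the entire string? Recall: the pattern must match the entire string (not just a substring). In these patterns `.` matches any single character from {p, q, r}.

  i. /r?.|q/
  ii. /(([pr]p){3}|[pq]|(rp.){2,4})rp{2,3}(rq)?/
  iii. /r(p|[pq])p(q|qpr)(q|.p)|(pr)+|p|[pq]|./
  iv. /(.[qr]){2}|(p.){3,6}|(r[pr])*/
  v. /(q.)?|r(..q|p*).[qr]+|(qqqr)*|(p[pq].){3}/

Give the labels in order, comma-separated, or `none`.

i, iii

i → match
ii → no match
iii → match
iv → no match
v → no match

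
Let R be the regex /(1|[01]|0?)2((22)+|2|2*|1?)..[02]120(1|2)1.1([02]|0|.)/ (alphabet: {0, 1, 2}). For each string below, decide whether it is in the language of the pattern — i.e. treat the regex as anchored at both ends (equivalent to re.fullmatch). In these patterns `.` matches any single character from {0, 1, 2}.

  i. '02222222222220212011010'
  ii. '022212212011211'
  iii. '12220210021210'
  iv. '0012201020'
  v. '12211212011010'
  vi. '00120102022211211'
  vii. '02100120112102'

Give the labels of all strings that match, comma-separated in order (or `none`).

i, ii, v

i → match
ii → match
iii → no match
iv → no match
v → match
vi → no match
vii → no match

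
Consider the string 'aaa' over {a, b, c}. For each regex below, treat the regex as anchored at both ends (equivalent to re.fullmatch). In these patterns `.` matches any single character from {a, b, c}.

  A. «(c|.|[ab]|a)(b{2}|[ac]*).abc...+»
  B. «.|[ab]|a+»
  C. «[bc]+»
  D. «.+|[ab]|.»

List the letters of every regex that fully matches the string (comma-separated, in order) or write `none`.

B, D

A → no match
B → match
C → no match
D → match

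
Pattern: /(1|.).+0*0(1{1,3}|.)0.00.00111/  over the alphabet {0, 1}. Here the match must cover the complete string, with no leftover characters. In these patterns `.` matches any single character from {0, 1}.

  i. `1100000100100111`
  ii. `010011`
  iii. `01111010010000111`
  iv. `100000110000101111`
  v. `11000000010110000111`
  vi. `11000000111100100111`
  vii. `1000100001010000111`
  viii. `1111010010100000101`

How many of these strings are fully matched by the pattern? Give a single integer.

i → match
ii → no match — must end with `00111`
iii → no match
iv → no match — must end with `00111`
v → no match
vi → no match
vii → no match
viii → no match — must end with `00111`
Total matched: 1

1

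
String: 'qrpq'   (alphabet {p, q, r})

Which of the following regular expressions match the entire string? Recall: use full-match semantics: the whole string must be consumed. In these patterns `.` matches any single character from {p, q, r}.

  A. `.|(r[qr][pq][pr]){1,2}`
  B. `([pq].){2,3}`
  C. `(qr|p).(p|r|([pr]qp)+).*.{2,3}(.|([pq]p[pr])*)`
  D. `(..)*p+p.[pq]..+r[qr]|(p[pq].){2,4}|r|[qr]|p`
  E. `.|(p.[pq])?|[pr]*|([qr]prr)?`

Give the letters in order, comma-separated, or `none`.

A → no match
B → match
C → no match
D → no match
E → no match

B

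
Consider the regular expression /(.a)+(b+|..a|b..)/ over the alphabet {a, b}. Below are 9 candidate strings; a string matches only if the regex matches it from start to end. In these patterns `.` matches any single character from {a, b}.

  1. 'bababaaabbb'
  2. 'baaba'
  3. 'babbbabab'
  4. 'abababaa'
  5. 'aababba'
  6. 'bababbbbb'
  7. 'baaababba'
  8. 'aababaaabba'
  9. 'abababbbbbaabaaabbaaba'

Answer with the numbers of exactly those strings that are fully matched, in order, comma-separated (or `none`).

1, 2, 5, 6, 7, 8

1. 'bababaaabbb' → match
2. 'baaba' → match
3. 'babbbabab' → no match
4. 'abababaa' → no match
5. 'aababba' → match
6. 'bababbbbb' → match
7. 'baaababba' → match
8. 'aababaaabba' → match
9 → no match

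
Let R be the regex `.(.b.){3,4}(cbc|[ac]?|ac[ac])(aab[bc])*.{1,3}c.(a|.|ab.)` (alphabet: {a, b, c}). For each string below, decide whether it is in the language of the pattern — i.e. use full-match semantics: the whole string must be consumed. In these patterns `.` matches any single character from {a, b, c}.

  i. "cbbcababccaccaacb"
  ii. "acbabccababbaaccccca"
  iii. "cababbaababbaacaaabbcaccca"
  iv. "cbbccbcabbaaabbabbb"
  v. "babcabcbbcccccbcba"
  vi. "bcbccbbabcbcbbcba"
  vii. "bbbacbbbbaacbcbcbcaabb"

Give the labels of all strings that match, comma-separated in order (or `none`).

i → no match
ii → no match
iii → match
iv → no match
v → no match
vi → no match
vii → no match

iii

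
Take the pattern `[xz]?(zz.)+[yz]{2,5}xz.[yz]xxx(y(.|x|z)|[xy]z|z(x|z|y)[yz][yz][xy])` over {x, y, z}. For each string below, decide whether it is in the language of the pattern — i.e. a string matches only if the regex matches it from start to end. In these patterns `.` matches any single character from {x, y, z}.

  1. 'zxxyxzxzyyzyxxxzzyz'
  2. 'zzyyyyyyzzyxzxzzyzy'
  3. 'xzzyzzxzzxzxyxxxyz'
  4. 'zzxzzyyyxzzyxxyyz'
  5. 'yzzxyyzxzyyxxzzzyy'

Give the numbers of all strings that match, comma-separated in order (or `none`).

1 → no match
2 → no match
3 → match
4 → no match
5 → no match

3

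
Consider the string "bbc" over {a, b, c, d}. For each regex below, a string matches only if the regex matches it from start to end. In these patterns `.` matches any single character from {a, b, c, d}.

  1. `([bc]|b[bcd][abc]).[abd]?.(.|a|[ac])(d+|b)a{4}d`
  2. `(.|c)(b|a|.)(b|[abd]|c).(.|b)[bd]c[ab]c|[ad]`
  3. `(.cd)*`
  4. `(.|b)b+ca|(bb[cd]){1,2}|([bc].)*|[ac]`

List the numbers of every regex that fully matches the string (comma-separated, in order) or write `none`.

1 → no match — must end with "ad"
2 → no match
3 → no match
4 → match

4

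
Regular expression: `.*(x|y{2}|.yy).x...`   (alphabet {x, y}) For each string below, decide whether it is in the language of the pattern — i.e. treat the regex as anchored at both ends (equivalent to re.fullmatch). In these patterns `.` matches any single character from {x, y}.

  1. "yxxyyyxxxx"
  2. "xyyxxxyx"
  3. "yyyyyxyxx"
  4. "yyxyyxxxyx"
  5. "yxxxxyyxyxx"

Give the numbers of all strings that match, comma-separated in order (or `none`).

1, 2, 3, 4

1 → match
2 → match
3 → match
4 → match
5 → no match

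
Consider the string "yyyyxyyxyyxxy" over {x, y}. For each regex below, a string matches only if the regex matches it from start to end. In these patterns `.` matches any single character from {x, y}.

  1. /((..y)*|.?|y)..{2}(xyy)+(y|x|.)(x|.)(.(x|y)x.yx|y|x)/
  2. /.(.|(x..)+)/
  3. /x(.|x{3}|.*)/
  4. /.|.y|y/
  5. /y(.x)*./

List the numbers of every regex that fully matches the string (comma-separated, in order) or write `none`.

1 → match
2 → no match
3 → no match — must start with "x"
4 → no match
5 → no match

1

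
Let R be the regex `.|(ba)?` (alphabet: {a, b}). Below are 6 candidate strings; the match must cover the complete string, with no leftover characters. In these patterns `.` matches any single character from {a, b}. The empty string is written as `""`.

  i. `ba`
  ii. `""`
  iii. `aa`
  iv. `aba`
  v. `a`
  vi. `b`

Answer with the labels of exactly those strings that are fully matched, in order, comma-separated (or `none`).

i → match
ii → match
iii → no match
iv → no match
v → match
vi → match

i, ii, v, vi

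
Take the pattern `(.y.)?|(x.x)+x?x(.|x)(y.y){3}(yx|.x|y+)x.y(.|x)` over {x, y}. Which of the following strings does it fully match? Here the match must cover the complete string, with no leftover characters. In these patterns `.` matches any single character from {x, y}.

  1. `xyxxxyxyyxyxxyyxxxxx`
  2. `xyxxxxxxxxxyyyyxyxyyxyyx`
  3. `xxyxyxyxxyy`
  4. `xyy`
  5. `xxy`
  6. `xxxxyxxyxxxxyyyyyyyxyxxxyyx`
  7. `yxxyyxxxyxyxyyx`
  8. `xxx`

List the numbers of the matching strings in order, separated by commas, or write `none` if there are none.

1 → no match
2 → no match
3 → no match
4 → match
5 → no match
6 → match
7 → no match
8 → no match

4, 6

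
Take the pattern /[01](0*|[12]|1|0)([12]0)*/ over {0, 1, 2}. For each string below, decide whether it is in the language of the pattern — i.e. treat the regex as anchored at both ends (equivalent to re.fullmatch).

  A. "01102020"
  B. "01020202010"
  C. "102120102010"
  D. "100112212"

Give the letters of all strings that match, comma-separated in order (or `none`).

A → match
B → match
C → no match
D → no match

A, B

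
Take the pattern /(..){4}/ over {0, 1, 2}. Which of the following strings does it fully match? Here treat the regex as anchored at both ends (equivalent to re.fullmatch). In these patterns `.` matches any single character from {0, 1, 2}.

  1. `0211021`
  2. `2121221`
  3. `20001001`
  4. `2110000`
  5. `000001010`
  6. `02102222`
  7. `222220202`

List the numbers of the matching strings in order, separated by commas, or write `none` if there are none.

3, 6

1. `0211021` → no match
2. `2121221` → no match
3. `20001001` → match
4. `2110000` → no match
5. `000001010` → no match
6. `02102222` → match
7. `222220202` → no match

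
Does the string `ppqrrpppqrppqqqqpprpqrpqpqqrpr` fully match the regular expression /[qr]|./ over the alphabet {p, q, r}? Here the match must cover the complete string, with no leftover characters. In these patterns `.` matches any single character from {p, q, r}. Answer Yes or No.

No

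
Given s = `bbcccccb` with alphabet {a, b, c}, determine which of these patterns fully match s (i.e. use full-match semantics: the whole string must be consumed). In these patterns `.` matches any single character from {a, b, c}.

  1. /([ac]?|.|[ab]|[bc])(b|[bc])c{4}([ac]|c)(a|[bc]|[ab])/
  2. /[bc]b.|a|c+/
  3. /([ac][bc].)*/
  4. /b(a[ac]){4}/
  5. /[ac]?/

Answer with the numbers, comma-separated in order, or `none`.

1 → match
2 → no match
3 → no match
4 → no match — must start with `ba`
5 → no match

1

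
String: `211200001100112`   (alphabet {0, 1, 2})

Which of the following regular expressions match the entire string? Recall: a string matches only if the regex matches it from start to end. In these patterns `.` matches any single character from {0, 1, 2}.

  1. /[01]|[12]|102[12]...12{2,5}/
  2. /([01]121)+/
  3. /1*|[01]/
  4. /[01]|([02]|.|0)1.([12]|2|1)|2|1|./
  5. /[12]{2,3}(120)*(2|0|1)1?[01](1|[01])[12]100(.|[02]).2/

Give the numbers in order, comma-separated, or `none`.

5

1 → no match
2 → no match — must end with `121`
3 → no match
4 → no match
5 → match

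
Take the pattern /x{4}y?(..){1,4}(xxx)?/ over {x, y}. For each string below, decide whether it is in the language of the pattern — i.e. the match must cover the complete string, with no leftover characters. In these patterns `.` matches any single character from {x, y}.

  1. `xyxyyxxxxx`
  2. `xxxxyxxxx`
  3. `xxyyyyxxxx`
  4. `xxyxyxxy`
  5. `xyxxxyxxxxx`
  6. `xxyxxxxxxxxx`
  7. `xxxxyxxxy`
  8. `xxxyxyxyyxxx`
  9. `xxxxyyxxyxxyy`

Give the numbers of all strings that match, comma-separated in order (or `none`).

2, 7, 9

1 → no match
2 → match
3 → no match
4 → no match
5 → no match
6 → no match
7 → match
8 → no match
9 → match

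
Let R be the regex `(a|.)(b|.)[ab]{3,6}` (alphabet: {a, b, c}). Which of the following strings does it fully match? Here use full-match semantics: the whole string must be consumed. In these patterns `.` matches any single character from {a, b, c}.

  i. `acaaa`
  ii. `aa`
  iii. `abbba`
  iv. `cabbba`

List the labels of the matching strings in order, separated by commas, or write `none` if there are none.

i → match
ii → no match
iii → match
iv → match

i, iii, iv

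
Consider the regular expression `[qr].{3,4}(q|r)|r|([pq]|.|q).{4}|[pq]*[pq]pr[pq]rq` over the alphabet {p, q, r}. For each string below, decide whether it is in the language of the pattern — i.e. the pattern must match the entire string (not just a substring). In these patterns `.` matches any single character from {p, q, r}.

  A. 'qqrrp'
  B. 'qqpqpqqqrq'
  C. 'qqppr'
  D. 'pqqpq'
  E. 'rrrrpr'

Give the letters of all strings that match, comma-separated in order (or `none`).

A, C, D, E

A → match
B → no match
C → match
D → match
E → match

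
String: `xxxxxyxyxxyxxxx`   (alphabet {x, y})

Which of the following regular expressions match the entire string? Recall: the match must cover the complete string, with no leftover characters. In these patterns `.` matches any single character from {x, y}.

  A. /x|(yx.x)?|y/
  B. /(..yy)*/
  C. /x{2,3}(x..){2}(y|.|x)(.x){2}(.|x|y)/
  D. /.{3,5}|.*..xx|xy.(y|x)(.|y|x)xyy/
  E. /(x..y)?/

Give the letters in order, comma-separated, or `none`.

C, D

A → no match
B → no match
C → match
D → match
E → no match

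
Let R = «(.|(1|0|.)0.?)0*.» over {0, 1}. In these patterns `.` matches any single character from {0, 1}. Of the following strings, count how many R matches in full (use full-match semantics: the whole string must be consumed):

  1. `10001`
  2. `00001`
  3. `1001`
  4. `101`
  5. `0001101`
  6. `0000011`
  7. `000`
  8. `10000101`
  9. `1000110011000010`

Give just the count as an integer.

5

1 → match
2 → match
3 → match
4 → match
5 → no match
6 → no match
7 → match
8 → no match
9 → no match
Total matched: 5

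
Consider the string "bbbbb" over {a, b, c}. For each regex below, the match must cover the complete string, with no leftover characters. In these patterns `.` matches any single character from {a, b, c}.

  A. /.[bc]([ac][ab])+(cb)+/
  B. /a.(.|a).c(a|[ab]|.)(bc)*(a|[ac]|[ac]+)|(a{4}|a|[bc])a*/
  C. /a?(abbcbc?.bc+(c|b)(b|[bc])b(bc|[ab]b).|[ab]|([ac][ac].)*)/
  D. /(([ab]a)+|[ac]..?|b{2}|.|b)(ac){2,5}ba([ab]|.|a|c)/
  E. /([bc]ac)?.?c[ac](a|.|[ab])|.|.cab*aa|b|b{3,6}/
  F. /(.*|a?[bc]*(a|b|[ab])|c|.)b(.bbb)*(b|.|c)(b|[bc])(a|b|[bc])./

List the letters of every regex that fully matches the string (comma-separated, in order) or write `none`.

A → no match — must end with "cb"
B → no match
C → no match
D → no match
E → match
F → match

E, F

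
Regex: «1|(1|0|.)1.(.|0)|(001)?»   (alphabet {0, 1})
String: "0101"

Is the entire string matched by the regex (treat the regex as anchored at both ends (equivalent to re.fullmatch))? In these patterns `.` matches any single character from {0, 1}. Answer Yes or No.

Yes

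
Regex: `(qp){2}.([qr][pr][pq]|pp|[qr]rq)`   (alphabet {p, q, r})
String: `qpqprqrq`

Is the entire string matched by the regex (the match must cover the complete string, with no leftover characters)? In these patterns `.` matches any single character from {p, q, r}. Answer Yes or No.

Yes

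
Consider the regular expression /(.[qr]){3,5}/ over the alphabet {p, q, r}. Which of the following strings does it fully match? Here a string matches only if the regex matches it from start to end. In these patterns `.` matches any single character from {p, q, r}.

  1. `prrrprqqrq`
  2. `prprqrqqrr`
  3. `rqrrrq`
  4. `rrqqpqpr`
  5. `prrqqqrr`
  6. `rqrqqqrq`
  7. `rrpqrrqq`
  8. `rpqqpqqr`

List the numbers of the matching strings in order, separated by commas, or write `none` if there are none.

1, 2, 3, 4, 5, 6, 7

1 → match
2 → match
3 → match
4 → match
5 → match
6 → match
7 → match
8 → no match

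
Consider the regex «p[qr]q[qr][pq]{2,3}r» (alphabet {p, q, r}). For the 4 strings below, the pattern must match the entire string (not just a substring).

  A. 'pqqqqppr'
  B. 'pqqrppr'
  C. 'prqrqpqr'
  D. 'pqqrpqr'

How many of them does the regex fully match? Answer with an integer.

4

A → match
B → match
C → match
D → match
Total matched: 4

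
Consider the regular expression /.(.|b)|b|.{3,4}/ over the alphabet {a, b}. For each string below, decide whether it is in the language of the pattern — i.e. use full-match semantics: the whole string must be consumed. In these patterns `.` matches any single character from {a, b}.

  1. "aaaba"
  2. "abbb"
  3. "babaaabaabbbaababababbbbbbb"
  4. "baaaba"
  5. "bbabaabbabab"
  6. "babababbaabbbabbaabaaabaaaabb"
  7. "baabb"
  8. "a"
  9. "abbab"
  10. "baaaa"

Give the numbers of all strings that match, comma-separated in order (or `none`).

2

1 → no match
2 → match
3 → no match
4 → no match
5 → no match
6 → no match
7 → no match
8 → no match
9 → no match
10 → no match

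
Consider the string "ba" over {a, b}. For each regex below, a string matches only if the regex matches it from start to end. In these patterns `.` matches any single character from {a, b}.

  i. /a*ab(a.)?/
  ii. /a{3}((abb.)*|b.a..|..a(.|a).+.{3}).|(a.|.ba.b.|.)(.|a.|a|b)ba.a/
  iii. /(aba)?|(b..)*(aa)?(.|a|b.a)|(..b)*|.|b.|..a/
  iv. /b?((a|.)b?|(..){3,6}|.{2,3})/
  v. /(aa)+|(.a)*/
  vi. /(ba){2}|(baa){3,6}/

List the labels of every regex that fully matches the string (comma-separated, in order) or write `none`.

i → no match
ii → no match
iii → match
iv → match
v → match
vi → no match

iii, iv, v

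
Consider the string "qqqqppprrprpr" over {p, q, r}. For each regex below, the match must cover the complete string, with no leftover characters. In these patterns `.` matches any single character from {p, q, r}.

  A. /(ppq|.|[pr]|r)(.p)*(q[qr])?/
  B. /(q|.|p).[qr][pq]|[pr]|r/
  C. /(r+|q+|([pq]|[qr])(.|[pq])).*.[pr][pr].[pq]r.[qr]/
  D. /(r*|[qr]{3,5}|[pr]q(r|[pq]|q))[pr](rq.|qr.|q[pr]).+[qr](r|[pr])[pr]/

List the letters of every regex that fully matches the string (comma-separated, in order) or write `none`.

C

A → no match
B → no match
C → match
D → no match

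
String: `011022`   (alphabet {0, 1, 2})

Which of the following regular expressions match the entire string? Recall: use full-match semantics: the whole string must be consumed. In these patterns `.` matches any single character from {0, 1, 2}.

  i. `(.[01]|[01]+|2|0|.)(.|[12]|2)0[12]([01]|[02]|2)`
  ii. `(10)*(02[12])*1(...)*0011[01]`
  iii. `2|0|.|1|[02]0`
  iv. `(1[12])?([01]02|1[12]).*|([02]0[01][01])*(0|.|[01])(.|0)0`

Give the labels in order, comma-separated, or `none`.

i

i → match
ii → no match
iii → no match
iv → no match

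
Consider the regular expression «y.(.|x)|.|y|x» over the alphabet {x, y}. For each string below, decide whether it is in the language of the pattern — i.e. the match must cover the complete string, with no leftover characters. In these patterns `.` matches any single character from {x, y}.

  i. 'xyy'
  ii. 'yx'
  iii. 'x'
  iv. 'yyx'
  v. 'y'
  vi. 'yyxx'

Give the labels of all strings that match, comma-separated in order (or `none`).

i → no match
ii → no match
iii → match
iv → match
v → match
vi → no match

iii, iv, v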